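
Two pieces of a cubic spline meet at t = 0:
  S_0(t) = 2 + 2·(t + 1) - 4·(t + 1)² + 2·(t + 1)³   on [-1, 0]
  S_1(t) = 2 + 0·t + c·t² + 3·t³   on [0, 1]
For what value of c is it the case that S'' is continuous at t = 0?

2

S_0''(t) = -8 + 12·(t + 1), so S_0''(0) = 4. On the right, S_1''(0) = 2c, so c = 2.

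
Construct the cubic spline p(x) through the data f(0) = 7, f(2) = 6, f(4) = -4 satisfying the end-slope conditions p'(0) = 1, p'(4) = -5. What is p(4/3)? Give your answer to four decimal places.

7.3333

Put M_i = p'' at the i-th knot. Here h = (2, 2) and Δ = (-1/2, -5), so the interior equations h_(i-1)·M_(i-1) + 2(h_(i-1)+h_i)·M_i + h_i·M_(i+1) = 6(Δ_i − Δ_(i-1)) read
  2·M_0 + 8·M_1 + 2·M_2 = 6(Δ_1 - Δ_0) = -27
Clamped end conditions give two more equations: 2h_0·M_0 + h_0·M_1 = 6(Δ_0 - p'(0)) = -9 and h_1·M_1 + 2h_1·M_2 = 6(p'(4) - Δ_1) = 0.
Hence M_0 = -3/8, M_1 = -15/4, M_2 = 15/8.
On [0, 2], p(x) = 7 + 1·x - 3/16·x² - 9/32·x³.
With x = 4/3: p(4/3) = 22/3.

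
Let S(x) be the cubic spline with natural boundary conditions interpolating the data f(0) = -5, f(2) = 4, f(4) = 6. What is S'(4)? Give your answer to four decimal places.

Write M_i for S''(x_i). With h_i = 2, 2 and divided differences Δ_i = 9/2, 1, the continuity of S' gives the tridiagonal system
  2·M_0 + 8·M_1 + 2·M_2 = 6(Δ_1 - Δ_0) = -21
Natural end conditions: M_0 = M_2 = 0.
Hence M_0 = 0, M_1 = -21/8, M_2 = 0.
On [2, 4], S'(x) = b_1 + 2c_1·(x - 2) + 3d_1·(x - 2)² with b_1 = Δ_1 - h_1(2M_1 + M_2)/6 = 11/4, c_1 = M_1/2 = -21/16, d_1 = (M_2 - M_1)/(6h_1) = 7/32. So S'(4) = 1/8.

0.1250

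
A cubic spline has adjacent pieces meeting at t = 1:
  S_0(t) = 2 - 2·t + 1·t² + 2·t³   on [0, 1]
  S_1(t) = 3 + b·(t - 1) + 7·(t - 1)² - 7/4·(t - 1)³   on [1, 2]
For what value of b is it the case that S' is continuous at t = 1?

6

S_0'(t) = -2 + 2·t + 6·t², so S_0'(1) = 6. On the right, S_1'(1) = b, so b = 6.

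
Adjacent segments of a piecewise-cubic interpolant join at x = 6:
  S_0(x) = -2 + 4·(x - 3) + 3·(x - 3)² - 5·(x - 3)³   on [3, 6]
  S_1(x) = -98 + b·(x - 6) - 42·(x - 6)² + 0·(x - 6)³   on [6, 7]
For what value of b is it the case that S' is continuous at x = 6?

S_0'(x) = 4 + 6·(x - 3) - 15·(x - 3)², so S_0'(6) = -113. On the right, S_1'(6) = b, so b = -113.

-113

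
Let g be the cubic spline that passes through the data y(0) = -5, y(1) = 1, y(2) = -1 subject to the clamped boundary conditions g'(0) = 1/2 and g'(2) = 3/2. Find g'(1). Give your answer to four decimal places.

Put m_i = g'' at the i-th knot. Here h = (1, 1) and Δ = (6, -2), so the interior equations h_(i-1)·m_(i-1) + 2(h_(i-1)+h_i)·m_i + h_i·m_(i+1) = 6(Δ_i − Δ_(i-1)) read
  1·m_0 + 4·m_1 + 1·m_2 = 6(Δ_1 - Δ_0) = -48
Clamped end conditions give two more equations: 2h_0·m_0 + h_0·m_1 = 6(Δ_0 - g'(0)) = 33 and h_1·m_1 + 2h_1·m_2 = 6(g'(2) - Δ_1) = 21.
Forward elimination and back-substitution give m_0 = 29, m_1 = -25, m_2 = 23.
On [1, 2], g'(x) = b_1 + 2c_1·(x - 1) + 3d_1·(x - 1)² with b_1 = Δ_1 - h_1(2m_1 + m_2)/6 = 5/2, c_1 = m_1/2 = -25/2, d_1 = (m_2 - m_1)/(6h_1) = 8. So g'(1) = 5/2.

2.5000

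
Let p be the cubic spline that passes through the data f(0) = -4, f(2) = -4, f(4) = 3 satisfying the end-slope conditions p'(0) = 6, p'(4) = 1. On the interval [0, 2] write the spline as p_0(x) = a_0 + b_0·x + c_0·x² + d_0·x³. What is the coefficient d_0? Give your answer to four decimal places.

1.7188

With σ_i denoting the second derivative at x_i, h_i = 2, 2, and Δ_i = (y_(i+1) − y_i)/h_i = 0, 7/2:
  2·σ_0 + 8·σ_1 + 2·σ_2 = 6(Δ_1 - Δ_0) = 21
Clamped end conditions give two more equations: 2h_0·σ_0 + h_0·σ_1 = 6(Δ_0 - p'(0)) = -36 and h_1·σ_1 + 2h_1·σ_2 = 6(p'(4) - Δ_1) = -15.
Forward elimination and back-substitution give σ_0 = -103/8, σ_1 = 31/4, σ_2 = -61/8.
On [0, 2], with p_0(x) = a_0 + b_0·x + c_0·x² + d_0·x³: c_0 = σ_0/2 = -103/16, d_0 = (σ_1 - σ_0)/(6h_0) = 55/32, b_0 = Δ_0 - h_0(2σ_0 + σ_1)/6 = 6.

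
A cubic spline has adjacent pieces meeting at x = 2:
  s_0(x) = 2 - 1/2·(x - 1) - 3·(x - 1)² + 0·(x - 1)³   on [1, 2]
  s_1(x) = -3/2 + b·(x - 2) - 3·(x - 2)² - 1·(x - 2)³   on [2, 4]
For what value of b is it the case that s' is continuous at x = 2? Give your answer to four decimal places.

-6.5000

s_0'(x) = -1/2 - 6·(x - 1) + 0·(x - 1)², so s_0'(2) = -13/2. On the right, s_1'(2) = b, so b = -13/2.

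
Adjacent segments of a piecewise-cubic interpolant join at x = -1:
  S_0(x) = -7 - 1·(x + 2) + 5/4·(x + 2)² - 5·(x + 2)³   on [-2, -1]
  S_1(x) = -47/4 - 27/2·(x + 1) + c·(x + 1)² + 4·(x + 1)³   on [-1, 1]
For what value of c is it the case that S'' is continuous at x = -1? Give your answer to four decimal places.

-13.7500

S_0''(x) = 5/2 - 30·(x + 2), so S_0''(-1) = -55/2. On the right, S_1''(-1) = 2c, so c = -55/4.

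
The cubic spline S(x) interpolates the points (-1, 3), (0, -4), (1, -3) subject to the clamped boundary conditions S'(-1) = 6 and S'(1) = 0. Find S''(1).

With M_i denoting the second derivative at x_i, h_i = 1, 1, and Δ_i = (y_(i+1) − y_i)/h_i = -7, 1:
  1·M_0 + 4·M_1 + 1·M_2 = 6(Δ_1 - Δ_0) = 48
Clamped end conditions give two more equations: 2h_0·M_0 + h_0·M_1 = 6(Δ_0 - S'(-1)) = -78 and h_1·M_1 + 2h_1·M_2 = 6(S'(1) - Δ_1) = -6.
Solving the tridiagonal system: M_0 = -54, M_1 = 30, M_2 = -18.

-18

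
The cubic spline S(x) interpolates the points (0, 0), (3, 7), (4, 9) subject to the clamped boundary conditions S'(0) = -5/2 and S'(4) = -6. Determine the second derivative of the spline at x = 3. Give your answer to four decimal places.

Let M_i = S''(x_i). Step sizes h_i = 3, 1; slopes of the chords Δ_i = (y_(i+1) - y_i)/h_i = 7/3, 2.
  3·M_0 + 8·M_1 + 1·M_2 = 6(Δ_1 - Δ_0) = -2
Clamped end conditions give two more equations: 2h_0·M_0 + h_0·M_1 = 6(Δ_0 - S'(0)) = 29 and h_1·M_1 + 2h_1·M_2 = 6(S'(4) - Δ_1) = -48.
Hence M_0 = 101/24, M_1 = 5/4, M_2 = -197/8.

1.2500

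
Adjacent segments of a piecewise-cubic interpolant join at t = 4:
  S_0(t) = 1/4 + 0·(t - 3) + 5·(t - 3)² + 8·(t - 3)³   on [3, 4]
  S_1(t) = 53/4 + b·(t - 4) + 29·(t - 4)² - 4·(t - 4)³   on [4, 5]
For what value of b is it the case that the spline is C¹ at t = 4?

34

S_0'(t) = 0 + 10·(t - 3) + 24·(t - 3)², so S_0'(4) = 34. On the right, S_1'(4) = b, so b = 34.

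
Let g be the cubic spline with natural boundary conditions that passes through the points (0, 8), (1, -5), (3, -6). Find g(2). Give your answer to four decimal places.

Let M_i = g''(x_i). Step sizes h_i = 1, 2; slopes of the chords Δ_i = (y_(i+1) - y_i)/h_i = -13, -1/2.
  1·M_0 + 6·M_1 + 2·M_2 = 6(Δ_1 - Δ_0) = 75
Natural end conditions: M_0 = M_2 = 0.
Hence M_0 = 0, M_1 = 25/2, M_2 = 0.
On [1, 3], g(x) = -5 - 53/6·(x - 1) + 25/4·(x - 1)² - 25/24·(x - 1)³.
With (x - 1) = 1: g(2) = -69/8.

-8.6250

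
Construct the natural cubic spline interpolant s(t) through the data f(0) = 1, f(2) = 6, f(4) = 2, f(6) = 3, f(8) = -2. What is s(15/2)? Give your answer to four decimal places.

-0.2520

Write m_i for s''(x_i). With h_i = 2, 2, 2, 2 and divided differences Δ_i = 5/2, -2, 1/2, -5/2, the continuity of s' gives the tridiagonal system
  2·m_0 + 8·m_1 + 2·m_2 = 6(Δ_1 - Δ_0) = -27
  2·m_1 + 8·m_2 + 2·m_3 = 6(Δ_2 - Δ_1) = 15
  2·m_2 + 8·m_3 + 2·m_4 = 6(Δ_3 - Δ_2) = -18
Natural end conditions: m_0 = m_4 = 0.
Solving: m_0 = 0, m_1 = -69/16, m_2 = 15/4, m_3 = -51/16, m_4 = 0.
On [6, 8], s(t) = 3 - 3/8·(t - 6) - 51/32·(t - 6)² + 17/64·(t - 6)³.
With (t - 6) = 3/2: s(15/2) = -129/512.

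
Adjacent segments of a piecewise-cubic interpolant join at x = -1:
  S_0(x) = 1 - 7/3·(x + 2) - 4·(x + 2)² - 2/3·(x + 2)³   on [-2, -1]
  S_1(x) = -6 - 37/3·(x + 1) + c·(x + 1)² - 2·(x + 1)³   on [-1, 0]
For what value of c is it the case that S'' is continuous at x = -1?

S_0''(x) = -8 - 4·(x + 2), so S_0''(-1) = -12. On the right, S_1''(-1) = 2c, so c = -6.

-6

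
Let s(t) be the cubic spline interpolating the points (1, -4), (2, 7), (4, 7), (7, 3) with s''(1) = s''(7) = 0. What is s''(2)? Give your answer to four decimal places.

-11.5000

Write σ_i for s''(x_i). With h_i = 1, 2, 3 and divided differences Δ_i = 11, 0, -4/3, the continuity of s' gives the tridiagonal system
  1·σ_0 + 6·σ_1 + 2·σ_2 = 6(Δ_1 - Δ_0) = -66
  2·σ_1 + 10·σ_2 + 3·σ_3 = 6(Δ_2 - Δ_1) = -8
Natural end conditions: σ_0 = σ_3 = 0.
Forward elimination and back-substitution give σ_0 = 0, σ_1 = -23/2, σ_2 = 3/2, σ_3 = 0.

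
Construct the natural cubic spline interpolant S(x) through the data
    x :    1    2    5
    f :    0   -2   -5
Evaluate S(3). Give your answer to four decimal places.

With M_i denoting the second derivative at x_i, h_i = 1, 3, and Δ_i = (y_(i+1) − y_i)/h_i = -2, -1:
  1·M_0 + 8·M_1 + 3·M_2 = 6(Δ_1 - Δ_0) = 6
Natural end conditions: M_0 = M_2 = 0.
Solving the tridiagonal system: M_0 = 0, M_1 = 3/4, M_2 = 0.
On [2, 5], S(x) = -2 - 7/4·(x - 2) + 3/8·(x - 2)² - 1/24·(x - 2)³.
With (x - 2) = 1: S(3) = -41/12.

-3.4167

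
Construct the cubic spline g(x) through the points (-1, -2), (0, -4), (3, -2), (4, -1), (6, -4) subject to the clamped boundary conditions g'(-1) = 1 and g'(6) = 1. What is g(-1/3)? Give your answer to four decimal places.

Write M_i for g''(x_i). With h_i = 1, 3, 1, 2 and divided differences Δ_i = -2, 2/3, 1, -3/2, the continuity of g' gives the tridiagonal system
  1·M_0 + 8·M_1 + 3·M_2 = 6(Δ_1 - Δ_0) = 16
  3·M_1 + 8·M_2 + 1·M_3 = 6(Δ_2 - Δ_1) = 2
  1·M_2 + 6·M_3 + 2·M_4 = 6(Δ_3 - Δ_2) = -15
Clamped end conditions give two more equations: 2h_0·M_0 + h_0·M_1 = 6(Δ_0 - g'(-1)) = -18 and h_3·M_3 + 2h_3·M_4 = 6(g'(6) - Δ_3) = 15.
Hence M_0 = -237/22, M_1 = 39/11, M_2 = -35/66, M_3 = -145/33, M_4 = 785/132.
On [-1, 0], g(x) = -2 + 1·(x + 1) - 237/44·(x + 1)² + 105/44·(x + 1)³.
With (x + 1) = 2/3: g(-1/3) = -299/99.

-3.0202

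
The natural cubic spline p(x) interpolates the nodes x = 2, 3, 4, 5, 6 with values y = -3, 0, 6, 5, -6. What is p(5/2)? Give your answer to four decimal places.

Let M_i = p''(x_i). Step sizes h_i = 1, 1, 1, 1; slopes of the chords Δ_i = (y_(i+1) - y_i)/h_i = 3, 6, -1, -11.
  1·M_0 + 4·M_1 + 1·M_2 = 6(Δ_1 - Δ_0) = 18
  1·M_1 + 4·M_2 + 1·M_3 = 6(Δ_2 - Δ_1) = -42
  1·M_2 + 4·M_3 + 1·M_4 = 6(Δ_3 - Δ_2) = -60
Natural end conditions: M_0 = M_4 = 0.
Forward elimination and back-substitution give M_0 = 0, M_1 = 27/4, M_2 = -9, M_3 = -51/4, M_4 = 0.
On [2, 3], p(x) = -3 + 15/8·(x - 2) + 0·(x - 2)² + 9/8·(x - 2)³.
With (x - 2) = 1/2: p(5/2) = -123/64.

-1.9219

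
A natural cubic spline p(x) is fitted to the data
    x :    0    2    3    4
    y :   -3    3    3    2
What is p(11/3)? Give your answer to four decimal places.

2.3720

Let M_i = p''(x_i). Step sizes h_i = 2, 1, 1; slopes of the chords Δ_i = (y_(i+1) - y_i)/h_i = 3, 0, -1.
  2·M_0 + 6·M_1 + 1·M_2 = 6(Δ_1 - Δ_0) = -18
  1·M_1 + 4·M_2 + 1·M_3 = 6(Δ_2 - Δ_1) = -6
Natural end conditions: M_0 = M_3 = 0.
Solving: M_0 = 0, M_1 = -66/23, M_2 = -18/23, M_3 = 0.
On [3, 4], p(x) = 3 - 17/23·(x - 3) - 9/23·(x - 3)² + 3/23·(x - 3)³.
With (x - 3) = 2/3: p(11/3) = 491/207.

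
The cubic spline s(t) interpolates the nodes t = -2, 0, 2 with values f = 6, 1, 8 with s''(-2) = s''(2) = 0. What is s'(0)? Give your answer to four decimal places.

0.5000

With M_i denoting the second derivative at x_i, h_i = 2, 2, and Δ_i = (y_(i+1) − y_i)/h_i = -5/2, 7/2:
  2·M_0 + 8·M_1 + 2·M_2 = 6(Δ_1 - Δ_0) = 36
Natural end conditions: M_0 = M_2 = 0.
Solving: M_0 = 0, M_1 = 9/2, M_2 = 0.
On [0, 2], s'(t) = b_1 + 2c_1·t + 3d_1·t² with b_1 = Δ_1 - h_1(2M_1 + M_2)/6 = 1/2, c_1 = M_1/2 = 9/4, d_1 = (M_2 - M_1)/(6h_1) = -3/8. So s'(0) = 1/2.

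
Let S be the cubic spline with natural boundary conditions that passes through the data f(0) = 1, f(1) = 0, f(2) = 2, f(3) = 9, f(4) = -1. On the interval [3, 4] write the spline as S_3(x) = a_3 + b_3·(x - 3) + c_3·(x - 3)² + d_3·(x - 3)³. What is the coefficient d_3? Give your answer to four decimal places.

With m_i denoting the second derivative at x_i, h_i = 1, 1, 1, 1, and Δ_i = (y_(i+1) − y_i)/h_i = -1, 2, 7, -10:
  1·m_0 + 4·m_1 + 1·m_2 = 6(Δ_1 - Δ_0) = 18
  1·m_1 + 4·m_2 + 1·m_3 = 6(Δ_2 - Δ_1) = 30
  1·m_2 + 4·m_3 + 1·m_4 = 6(Δ_3 - Δ_2) = -102
Natural end conditions: m_0 = m_4 = 0.
Solving: m_0 = 0, m_1 = 6/7, m_2 = 102/7, m_3 = -204/7, m_4 = 0.
On [3, 4], with S_3(x) = a_3 + b_3·(x - 3) + c_3·(x - 3)² + d_3·(x - 3)³: c_3 = m_3/2 = -102/7, d_3 = (m_4 - m_3)/(6h_3) = 34/7, b_3 = Δ_3 - h_3(2m_3 + m_4)/6 = -2/7.

4.8571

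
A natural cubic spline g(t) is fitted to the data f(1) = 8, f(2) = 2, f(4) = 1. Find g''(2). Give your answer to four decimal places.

5.5000

Let M_i = g''(x_i). Step sizes h_i = 1, 2; slopes of the chords Δ_i = (y_(i+1) - y_i)/h_i = -6, -1/2.
  1·M_0 + 6·M_1 + 2·M_2 = 6(Δ_1 - Δ_0) = 33
Natural end conditions: M_0 = M_2 = 0.
Forward elimination and back-substitution give M_0 = 0, M_1 = 11/2, M_2 = 0.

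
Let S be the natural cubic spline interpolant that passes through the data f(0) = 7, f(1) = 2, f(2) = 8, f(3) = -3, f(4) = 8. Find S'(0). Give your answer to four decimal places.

With m_i denoting the second derivative at x_i, h_i = 1, 1, 1, 1, and Δ_i = (y_(i+1) − y_i)/h_i = -5, 6, -11, 11:
  1·m_0 + 4·m_1 + 1·m_2 = 6(Δ_1 - Δ_0) = 66
  1·m_1 + 4·m_2 + 1·m_3 = 6(Δ_2 - Δ_1) = -102
  1·m_2 + 4·m_3 + 1·m_4 = 6(Δ_3 - Δ_2) = 132
Natural end conditions: m_0 = m_4 = 0.
Forward elimination and back-substitution give m_0 = 0, m_1 = 765/28, m_2 = -303/7, m_3 = 1227/28, m_4 = 0.
On [0, 1], S'(x) = b_0 + 2c_0·x + 3d_0·x² with b_0 = Δ_0 - h_0(2m_0 + m_1)/6 = -535/56, c_0 = m_0/2 = 0, d_0 = (m_1 - m_0)/(6h_0) = 255/56. So S'(0) = -535/56.

-9.5536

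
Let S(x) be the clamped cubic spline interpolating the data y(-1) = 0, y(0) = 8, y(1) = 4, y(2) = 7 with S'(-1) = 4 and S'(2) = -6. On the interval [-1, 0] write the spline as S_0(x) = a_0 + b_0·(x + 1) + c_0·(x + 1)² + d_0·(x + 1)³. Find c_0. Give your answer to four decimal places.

Let M_i = S''(x_i). Step sizes h_i = 1, 1, 1; slopes of the chords Δ_i = (y_(i+1) - y_i)/h_i = 8, -4, 3.
  1·M_0 + 4·M_1 + 1·M_2 = 6(Δ_1 - Δ_0) = -72
  1·M_1 + 4·M_2 + 1·M_3 = 6(Δ_2 - Δ_1) = 42
Clamped end conditions give two more equations: 2h_0·M_0 + h_0·M_1 = 6(Δ_0 - S'(-1)) = 24 and h_2·M_2 + 2h_2·M_3 = 6(S'(2) - Δ_2) = -54.
Solving the tridiagonal system: M_0 = 422/15, M_1 = -484/15, M_2 = 434/15, M_3 = -622/15.
On [-1, 0], with S_0(x) = a_0 + b_0·(x + 1) + c_0·(x + 1)² + d_0·(x + 1)³: c_0 = M_0/2 = 211/15, d_0 = (M_1 - M_0)/(6h_0) = -151/15, b_0 = Δ_0 - h_0(2M_0 + M_1)/6 = 4.

14.0667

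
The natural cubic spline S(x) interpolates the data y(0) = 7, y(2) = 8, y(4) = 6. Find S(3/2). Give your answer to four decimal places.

7.9961

Put M_i = S'' at the i-th knot. Here h = (2, 2) and Δ = (1/2, -1), so the interior equations h_(i-1)·M_(i-1) + 2(h_(i-1)+h_i)·M_i + h_i·M_(i+1) = 6(Δ_i − Δ_(i-1)) read
  2·M_0 + 8·M_1 + 2·M_2 = 6(Δ_1 - Δ_0) = -9
Natural end conditions: M_0 = M_2 = 0.
Solving the tridiagonal system: M_0 = 0, M_1 = -9/8, M_2 = 0.
On [0, 2], S(x) = 7 + 7/8·x + 0·x² - 3/32·x³.
With x = 3/2: S(3/2) = 2047/256.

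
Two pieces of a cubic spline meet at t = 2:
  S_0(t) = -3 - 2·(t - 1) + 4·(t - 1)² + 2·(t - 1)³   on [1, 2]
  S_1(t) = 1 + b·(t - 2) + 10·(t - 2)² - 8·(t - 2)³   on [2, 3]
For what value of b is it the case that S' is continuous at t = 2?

12

S_0'(t) = -2 + 8·(t - 1) + 6·(t - 1)², so S_0'(2) = 12. On the right, S_1'(2) = b, so b = 12.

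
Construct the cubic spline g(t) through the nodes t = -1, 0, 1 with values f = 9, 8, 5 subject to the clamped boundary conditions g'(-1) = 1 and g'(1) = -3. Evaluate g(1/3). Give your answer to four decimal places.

7.0741

Put M_i = g'' at the i-th knot. Here h = (1, 1) and Δ = (-1, -3), so the interior equations h_(i-1)·M_(i-1) + 2(h_(i-1)+h_i)·M_i + h_i·M_(i+1) = 6(Δ_i − Δ_(i-1)) read
  1·M_0 + 4·M_1 + 1·M_2 = 6(Δ_1 - Δ_0) = -12
Clamped end conditions give two more equations: 2h_0·M_0 + h_0·M_1 = 6(Δ_0 - g'(-1)) = -12 and h_1·M_1 + 2h_1·M_2 = 6(g'(1) - Δ_1) = 0.
Forward elimination and back-substitution give M_0 = -5, M_1 = -2, M_2 = 1.
On [0, 1], g(t) = 8 - 5/2·t - 1·t² + 1/2·t³.
With t = 1/3: g(1/3) = 191/27.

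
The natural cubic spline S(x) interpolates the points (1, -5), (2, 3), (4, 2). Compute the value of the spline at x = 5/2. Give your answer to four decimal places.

4.6094

With σ_i denoting the second derivative at x_i, h_i = 1, 2, and Δ_i = (y_(i+1) − y_i)/h_i = 8, -1/2:
  1·σ_0 + 6·σ_1 + 2·σ_2 = 6(Δ_1 - Δ_0) = -51
Natural end conditions: σ_0 = σ_2 = 0.
Solving: σ_0 = 0, σ_1 = -17/2, σ_2 = 0.
On [2, 4], S(x) = 3 + 31/6·(x - 2) - 17/4·(x - 2)² + 17/24·(x - 2)³.
With (x - 2) = 1/2: S(5/2) = 295/64.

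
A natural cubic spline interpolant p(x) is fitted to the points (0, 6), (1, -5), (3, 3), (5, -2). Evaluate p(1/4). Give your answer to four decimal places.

2.5415

Let m_i = p''(x_i). Step sizes h_i = 1, 2, 2; slopes of the chords Δ_i = (y_(i+1) - y_i)/h_i = -11, 4, -5/2.
  1·m_0 + 6·m_1 + 2·m_2 = 6(Δ_1 - Δ_0) = 90
  2·m_1 + 8·m_2 + 2·m_3 = 6(Δ_2 - Δ_1) = -39
Natural end conditions: m_0 = m_3 = 0.
Solving the tridiagonal system: m_0 = 0, m_1 = 399/22, m_2 = -207/22, m_3 = 0.
On [0, 1], p(x) = 6 - 617/44·x + 0·x² + 133/44·x³.
With x = 1/4: p(1/4) = 7157/2816.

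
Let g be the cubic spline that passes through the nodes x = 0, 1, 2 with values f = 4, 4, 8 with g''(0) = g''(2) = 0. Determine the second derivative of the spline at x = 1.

Write σ_i for g''(x_i). With h_i = 1, 1 and divided differences Δ_i = 0, 4, the continuity of g' gives the tridiagonal system
  1·σ_0 + 4·σ_1 + 1·σ_2 = 6(Δ_1 - Δ_0) = 24
Natural end conditions: σ_0 = σ_2 = 0.
Hence σ_0 = 0, σ_1 = 6, σ_2 = 0.

6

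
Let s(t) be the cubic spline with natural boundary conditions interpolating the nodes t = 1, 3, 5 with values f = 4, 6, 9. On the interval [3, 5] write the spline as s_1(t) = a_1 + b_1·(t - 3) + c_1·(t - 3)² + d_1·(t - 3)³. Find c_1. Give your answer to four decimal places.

Put M_i = s'' at the i-th knot. Here h = (2, 2) and Δ = (1, 3/2), so the interior equations h_(i-1)·M_(i-1) + 2(h_(i-1)+h_i)·M_i + h_i·M_(i+1) = 6(Δ_i − Δ_(i-1)) read
  2·M_0 + 8·M_1 + 2·M_2 = 6(Δ_1 - Δ_0) = 3
Natural end conditions: M_0 = M_2 = 0.
Hence M_0 = 0, M_1 = 3/8, M_2 = 0.
On [3, 5], with s_1(t) = a_1 + b_1·(t - 3) + c_1·(t - 3)² + d_1·(t - 3)³: c_1 = M_1/2 = 3/16, d_1 = (M_2 - M_1)/(6h_1) = -1/32, b_1 = Δ_1 - h_1(2M_1 + M_2)/6 = 5/4.

0.1875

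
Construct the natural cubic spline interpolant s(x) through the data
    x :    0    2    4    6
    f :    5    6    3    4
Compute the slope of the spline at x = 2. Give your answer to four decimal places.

-0.8333

Let σ_i = s''(x_i). Step sizes h_i = 2, 2, 2; slopes of the chords Δ_i = (y_(i+1) - y_i)/h_i = 1/2, -3/2, 1/2.
  2·σ_0 + 8·σ_1 + 2·σ_2 = 6(Δ_1 - Δ_0) = -12
  2·σ_1 + 8·σ_2 + 2·σ_3 = 6(Δ_2 - Δ_1) = 12
Natural end conditions: σ_0 = σ_3 = 0.
Solving the tridiagonal system: σ_0 = 0, σ_1 = -2, σ_2 = 2, σ_3 = 0.
On [2, 4], s'(x) = b_1 + 2c_1·(x - 2) + 3d_1·(x - 2)² with b_1 = Δ_1 - h_1(2σ_1 + σ_2)/6 = -5/6, c_1 = σ_1/2 = -1, d_1 = (σ_2 - σ_1)/(6h_1) = 1/3. So s'(2) = -5/6.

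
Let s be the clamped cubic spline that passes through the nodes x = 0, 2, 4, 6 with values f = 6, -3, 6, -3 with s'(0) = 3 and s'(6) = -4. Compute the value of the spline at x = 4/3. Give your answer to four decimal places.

Write m_i for s''(x_i). With h_i = 2, 2, 2 and divided differences Δ_i = -9/2, 9/2, -9/2, the continuity of s' gives the tridiagonal system
  2·m_0 + 8·m_1 + 2·m_2 = 6(Δ_1 - Δ_0) = 54
  2·m_1 + 8·m_2 + 2·m_3 = 6(Δ_2 - Δ_1) = -54
Clamped end conditions give two more equations: 2h_0·m_0 + h_0·m_1 = 6(Δ_0 - s'(0)) = -45 and h_2·m_2 + 2h_2·m_3 = 6(s'(6) - Δ_2) = 3.
Forward elimination and back-substitution give m_0 = -553/30, m_1 = 431/30, m_2 = -361/30, m_3 = 203/30.
On [0, 2], s(x) = 6 + 3·x - 553/60·x² + 41/15·x³.
With x = 4/3: s(4/3) = 38/405.

0.0938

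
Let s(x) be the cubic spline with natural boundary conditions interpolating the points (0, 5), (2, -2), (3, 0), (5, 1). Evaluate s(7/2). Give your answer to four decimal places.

Write M_i for s''(x_i). With h_i = 2, 1, 2 and divided differences Δ_i = -7/2, 2, 1/2, the continuity of s' gives the tridiagonal system
  2·M_0 + 6·M_1 + 1·M_2 = 6(Δ_1 - Δ_0) = 33
  1·M_1 + 6·M_2 + 2·M_3 = 6(Δ_2 - Δ_1) = -9
Natural end conditions: M_0 = M_3 = 0.
Hence M_0 = 0, M_1 = 207/35, M_2 = -87/35, M_3 = 0.
On [3, 5], s(x) = 0 + 151/70·(x - 3) - 87/70·(x - 3)² + 29/140·(x - 3)³.
With (x - 3) = 1/2: s(7/2) = 127/160.

0.7938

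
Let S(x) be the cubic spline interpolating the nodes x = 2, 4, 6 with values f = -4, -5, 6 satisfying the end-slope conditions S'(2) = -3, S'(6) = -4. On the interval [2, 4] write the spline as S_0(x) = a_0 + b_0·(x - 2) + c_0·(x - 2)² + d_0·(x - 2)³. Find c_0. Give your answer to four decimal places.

-0.5000

Write M_i for S''(x_i). With h_i = 2, 2 and divided differences Δ_i = -1/2, 11/2, the continuity of S' gives the tridiagonal system
  2·M_0 + 8·M_1 + 2·M_2 = 6(Δ_1 - Δ_0) = 36
Clamped end conditions give two more equations: 2h_0·M_0 + h_0·M_1 = 6(Δ_0 - S'(2)) = 15 and h_1·M_1 + 2h_1·M_2 = 6(S'(6) - Δ_1) = -57.
Hence M_0 = -1, M_1 = 19/2, M_2 = -19.
On [2, 4], with S_0(x) = a_0 + b_0·(x - 2) + c_0·(x - 2)² + d_0·(x - 2)³: c_0 = M_0/2 = -1/2, d_0 = (M_1 - M_0)/(6h_0) = 7/8, b_0 = Δ_0 - h_0(2M_0 + M_1)/6 = -3.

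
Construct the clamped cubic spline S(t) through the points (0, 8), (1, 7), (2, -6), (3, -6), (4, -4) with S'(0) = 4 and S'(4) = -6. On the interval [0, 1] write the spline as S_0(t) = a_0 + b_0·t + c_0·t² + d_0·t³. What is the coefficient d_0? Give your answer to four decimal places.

-3.3214

Write σ_i for S''(x_i). With h_i = 1, 1, 1, 1 and divided differences Δ_i = -1, -13, 0, 2, the continuity of S' gives the tridiagonal system
  1·σ_0 + 4·σ_1 + 1·σ_2 = 6(Δ_1 - Δ_0) = -72
  1·σ_1 + 4·σ_2 + 1·σ_3 = 6(Δ_2 - Δ_1) = 78
  1·σ_2 + 4·σ_3 + 1·σ_4 = 6(Δ_3 - Δ_2) = 12
Clamped end conditions give two more equations: 2h_0·σ_0 + h_0·σ_1 = 6(Δ_0 - S'(0)) = -30 and h_3·σ_3 + 2h_3·σ_4 = 6(S'(4) - Δ_3) = -48.
Solving: σ_0 = -47/14, σ_1 = -163/7, σ_2 = 49/2, σ_3 = 23/7, σ_4 = -359/14.
On [0, 1], with S_0(t) = a_0 + b_0·t + c_0·t² + d_0·t³: c_0 = σ_0/2 = -47/28, d_0 = (σ_1 - σ_0)/(6h_0) = -93/28, b_0 = Δ_0 - h_0(2σ_0 + σ_1)/6 = 4.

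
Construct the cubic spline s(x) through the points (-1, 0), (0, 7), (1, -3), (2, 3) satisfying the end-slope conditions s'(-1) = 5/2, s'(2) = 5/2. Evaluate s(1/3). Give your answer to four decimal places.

4.3259

Let σ_i = s''(x_i). Step sizes h_i = 1, 1, 1; slopes of the chords Δ_i = (y_(i+1) - y_i)/h_i = 7, -10, 6.
  1·σ_0 + 4·σ_1 + 1·σ_2 = 6(Δ_1 - Δ_0) = -102
  1·σ_1 + 4·σ_2 + 1·σ_3 = 6(Δ_2 - Δ_1) = 96
Clamped end conditions give two more equations: 2h_0·σ_0 + h_0·σ_1 = 6(Δ_0 - s'(-1)) = 27 and h_2·σ_2 + 2h_2·σ_3 = 6(s'(2) - Δ_2) = -21.
Solving: σ_0 = 181/5, σ_1 = -227/5, σ_2 = 217/5, σ_3 = -161/5.
On [0, 1], s(x) = 7 - 21/10·x - 227/10·x² + 74/5·x³.
With x = 1/3: s(1/3) = 584/135.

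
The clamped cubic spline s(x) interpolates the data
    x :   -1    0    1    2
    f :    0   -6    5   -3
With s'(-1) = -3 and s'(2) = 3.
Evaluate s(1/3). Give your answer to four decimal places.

Write σ_i for s''(x_i). With h_i = 1, 1, 1 and divided differences Δ_i = -6, 11, -8, the continuity of s' gives the tridiagonal system
  1·σ_0 + 4·σ_1 + 1·σ_2 = 6(Δ_1 - Δ_0) = 102
  1·σ_1 + 4·σ_2 + 1·σ_3 = 6(Δ_2 - Δ_1) = -114
Clamped end conditions give two more equations: 2h_0·σ_0 + h_0·σ_1 = 6(Δ_0 - s'(-1)) = -18 and h_2·σ_2 + 2h_2·σ_3 = 6(s'(2) - Δ_2) = 66.
Solving: σ_0 = -164/5, σ_1 = 238/5, σ_2 = -278/5, σ_3 = 304/5.
On [0, 1], s(x) = -6 + 22/5·x + 119/5·x² - 86/5·x³.
With x = 1/3: s(1/3) = -341/135.

-2.5259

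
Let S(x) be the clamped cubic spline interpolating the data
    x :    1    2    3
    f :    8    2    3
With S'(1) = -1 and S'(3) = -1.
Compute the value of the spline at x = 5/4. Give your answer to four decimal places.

With m_i denoting the second derivative at x_i, h_i = 1, 1, and Δ_i = (y_(i+1) − y_i)/h_i = -6, 1:
  1·m_0 + 4·m_1 + 1·m_2 = 6(Δ_1 - Δ_0) = 42
Clamped end conditions give two more equations: 2h_0·m_0 + h_0·m_1 = 6(Δ_0 - S'(1)) = -30 and h_1·m_1 + 2h_1·m_2 = 6(S'(3) - Δ_1) = -12.
Hence m_0 = -51/2, m_1 = 21, m_2 = -33/2.
On [1, 2], S(x) = 8 - 1·(x - 1) - 51/4·(x - 1)² + 31/4·(x - 1)³.
With (x - 1) = 1/4: S(5/4) = 1811/256.

7.0742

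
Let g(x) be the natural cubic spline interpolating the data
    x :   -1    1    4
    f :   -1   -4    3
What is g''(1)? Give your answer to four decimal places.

2.3000

With M_i denoting the second derivative at x_i, h_i = 2, 3, and Δ_i = (y_(i+1) − y_i)/h_i = -3/2, 7/3:
  2·M_0 + 10·M_1 + 3·M_2 = 6(Δ_1 - Δ_0) = 23
Natural end conditions: M_0 = M_2 = 0.
Hence M_0 = 0, M_1 = 23/10, M_2 = 0.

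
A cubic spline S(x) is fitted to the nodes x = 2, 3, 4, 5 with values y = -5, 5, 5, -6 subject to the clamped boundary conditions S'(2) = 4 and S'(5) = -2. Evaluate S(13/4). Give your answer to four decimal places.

6.7344

With m_i denoting the second derivative at x_i, h_i = 1, 1, 1, and Δ_i = (y_(i+1) − y_i)/h_i = 10, 0, -11:
  1·m_0 + 4·m_1 + 1·m_2 = 6(Δ_1 - Δ_0) = -60
  1·m_1 + 4·m_2 + 1·m_3 = 6(Δ_2 - Δ_1) = -66
Clamped end conditions give two more equations: 2h_0·m_0 + h_0·m_1 = 6(Δ_0 - S'(2)) = 36 and h_2·m_2 + 2h_2·m_3 = 6(S'(5) - Δ_2) = 54.
Hence m_0 = 26, m_1 = -16, m_2 = -22, m_3 = 38.
On [3, 4], S(x) = 5 + 9·(x - 3) - 8·(x - 3)² - 1·(x - 3)³.
With (x - 3) = 1/4: S(13/4) = 431/64.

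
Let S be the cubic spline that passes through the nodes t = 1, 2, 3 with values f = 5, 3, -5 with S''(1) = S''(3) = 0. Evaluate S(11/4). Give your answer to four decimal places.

-2.6484

Let m_i = S''(x_i). Step sizes h_i = 1, 1; slopes of the chords Δ_i = (y_(i+1) - y_i)/h_i = -2, -8.
  1·m_0 + 4·m_1 + 1·m_2 = 6(Δ_1 - Δ_0) = -36
Natural end conditions: m_0 = m_2 = 0.
Solving the tridiagonal system: m_0 = 0, m_1 = -9, m_2 = 0.
On [2, 3], S(t) = 3 - 5·(t - 2) - 9/2·(t - 2)² + 3/2·(t - 2)³.
With (t - 2) = 3/4: S(11/4) = -339/128.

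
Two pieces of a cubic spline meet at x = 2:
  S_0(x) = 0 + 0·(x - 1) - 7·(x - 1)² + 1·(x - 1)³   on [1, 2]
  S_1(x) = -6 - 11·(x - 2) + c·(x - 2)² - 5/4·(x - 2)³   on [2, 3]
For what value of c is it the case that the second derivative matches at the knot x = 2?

S_0''(x) = -14 + 6·(x - 1), so S_0''(2) = -8. On the right, S_1''(2) = 2c, so c = -4.

-4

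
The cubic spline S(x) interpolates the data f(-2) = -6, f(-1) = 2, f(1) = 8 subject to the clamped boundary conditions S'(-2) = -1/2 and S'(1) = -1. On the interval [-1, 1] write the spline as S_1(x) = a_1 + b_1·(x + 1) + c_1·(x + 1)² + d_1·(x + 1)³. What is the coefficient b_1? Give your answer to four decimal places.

9.8333

Put M_i = S'' at the i-th knot. Here h = (1, 2) and Δ = (8, 3), so the interior equations h_(i-1)·M_(i-1) + 2(h_(i-1)+h_i)·M_i + h_i·M_(i+1) = 6(Δ_i − Δ_(i-1)) read
  1·M_0 + 6·M_1 + 2·M_2 = 6(Δ_1 - Δ_0) = -30
Clamped end conditions give two more equations: 2h_0·M_0 + h_0·M_1 = 6(Δ_0 - S'(-2)) = 51 and h_1·M_1 + 2h_1·M_2 = 6(S'(1) - Δ_1) = -24.
Solving: M_0 = 91/3, M_1 = -29/3, M_2 = -7/6.
On [-1, 1], with S_1(x) = a_1 + b_1·(x + 1) + c_1·(x + 1)² + d_1·(x + 1)³: c_1 = M_1/2 = -29/6, d_1 = (M_2 - M_1)/(6h_1) = 17/24, b_1 = Δ_1 - h_1(2M_1 + M_2)/6 = 59/6.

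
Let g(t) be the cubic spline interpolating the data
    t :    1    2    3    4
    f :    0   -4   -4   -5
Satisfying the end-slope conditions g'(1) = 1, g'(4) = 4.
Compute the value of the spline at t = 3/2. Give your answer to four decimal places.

Write σ_i for g''(x_i). With h_i = 1, 1, 1 and divided differences Δ_i = -4, 0, -1, the continuity of g' gives the tridiagonal system
  1·σ_0 + 4·σ_1 + 1·σ_2 = 6(Δ_1 - Δ_0) = 24
  1·σ_1 + 4·σ_2 + 1·σ_3 = 6(Δ_2 - Δ_1) = -6
Clamped end conditions give two more equations: 2h_0·σ_0 + h_0·σ_1 = 6(Δ_0 - g'(1)) = -30 and h_2·σ_2 + 2h_2·σ_3 = 6(g'(4) - Δ_2) = 30.
Forward elimination and back-substitution give σ_0 = -22, σ_1 = 14, σ_2 = -10, σ_3 = 20.
On [1, 2], g(t) = 0 + 1·(t - 1) - 11·(t - 1)² + 6·(t - 1)³.
With (t - 1) = 1/2: g(3/2) = -3/2.

-1.5000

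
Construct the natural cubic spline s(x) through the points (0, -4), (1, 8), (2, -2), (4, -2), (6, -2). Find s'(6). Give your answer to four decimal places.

Put M_i = s'' at the i-th knot. Here h = (1, 1, 2, 2) and Δ = (12, -10, 0, 0), so the interior equations h_(i-1)·M_(i-1) + 2(h_(i-1)+h_i)·M_i + h_i·M_(i+1) = 6(Δ_i − Δ_(i-1)) read
  1·M_0 + 4·M_1 + 1·M_2 = 6(Δ_1 - Δ_0) = -132
  1·M_1 + 6·M_2 + 2·M_3 = 6(Δ_2 - Δ_1) = 60
  2·M_2 + 8·M_3 + 2·M_4 = 6(Δ_3 - Δ_2) = 0
Natural end conditions: M_0 = M_4 = 0.
Hence M_0 = 0, M_1 = -262/7, M_2 = 124/7, M_3 = -31/7, M_4 = 0.
On [4, 6], s'(x) = b_3 + 2c_3·(x - 4) + 3d_3·(x - 4)² with b_3 = Δ_3 - h_3(2M_3 + M_4)/6 = 62/21, c_3 = M_3/2 = -31/14, d_3 = (M_4 - M_3)/(6h_3) = 31/84. So s'(6) = -31/21.

-1.4762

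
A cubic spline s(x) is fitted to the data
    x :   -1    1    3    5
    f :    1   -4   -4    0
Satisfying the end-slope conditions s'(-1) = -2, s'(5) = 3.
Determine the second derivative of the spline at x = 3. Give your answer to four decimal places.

With m_i denoting the second derivative at x_i, h_i = 2, 2, 2, and Δ_i = (y_(i+1) − y_i)/h_i = -5/2, 0, 2:
  2·m_0 + 8·m_1 + 2·m_2 = 6(Δ_1 - Δ_0) = 15
  2·m_1 + 8·m_2 + 2·m_3 = 6(Δ_2 - Δ_1) = 12
Clamped end conditions give two more equations: 2h_0·m_0 + h_0·m_1 = 6(Δ_0 - s'(-1)) = -3 and h_2·m_2 + 2h_2·m_3 = 6(s'(5) - Δ_2) = 6.
Hence m_0 = -11/6, m_1 = 13/6, m_2 = 2/3, m_3 = 7/6.

0.6667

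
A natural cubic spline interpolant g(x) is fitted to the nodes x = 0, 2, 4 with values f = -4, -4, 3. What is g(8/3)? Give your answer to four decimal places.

-2.3148

Write M_i for g''(x_i). With h_i = 2, 2 and divided differences Δ_i = 0, 7/2, the continuity of g' gives the tridiagonal system
  2·M_0 + 8·M_1 + 2·M_2 = 6(Δ_1 - Δ_0) = 21
Natural end conditions: M_0 = M_2 = 0.
Solving the tridiagonal system: M_0 = 0, M_1 = 21/8, M_2 = 0.
On [2, 4], g(x) = -4 + 7/4·(x - 2) + 21/16·(x - 2)² - 7/32·(x - 2)³.
With (x - 2) = 2/3: g(8/3) = -125/54.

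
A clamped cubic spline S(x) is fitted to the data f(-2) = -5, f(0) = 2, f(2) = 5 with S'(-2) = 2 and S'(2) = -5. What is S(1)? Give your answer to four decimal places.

Let m_i = S''(x_i). Step sizes h_i = 2, 2; slopes of the chords Δ_i = (y_(i+1) - y_i)/h_i = 7/2, 3/2.
  2·m_0 + 8·m_1 + 2·m_2 = 6(Δ_1 - Δ_0) = -12
Clamped end conditions give two more equations: 2h_0·m_0 + h_0·m_1 = 6(Δ_0 - S'(-2)) = 9 and h_1·m_1 + 2h_1·m_2 = 6(S'(2) - Δ_1) = -39.
Hence m_0 = 2, m_1 = 1/2, m_2 = -10.
On [0, 2], S(x) = 2 + 9/2·x + 1/4·x² - 7/8·x³.
With x = 1: S(1) = 47/8.

5.8750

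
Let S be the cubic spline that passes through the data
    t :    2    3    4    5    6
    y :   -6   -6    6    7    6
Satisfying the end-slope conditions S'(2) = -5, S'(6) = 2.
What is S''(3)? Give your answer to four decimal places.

22.6429

With M_i denoting the second derivative at x_i, h_i = 1, 1, 1, 1, and Δ_i = (y_(i+1) − y_i)/h_i = 0, 12, 1, -1:
  1·M_0 + 4·M_1 + 1·M_2 = 6(Δ_1 - Δ_0) = 72
  1·M_1 + 4·M_2 + 1·M_3 = 6(Δ_2 - Δ_1) = -66
  1·M_2 + 4·M_3 + 1·M_4 = 6(Δ_3 - Δ_2) = -12
Clamped end conditions give two more equations: 2h_0·M_0 + h_0·M_1 = 6(Δ_0 - S'(2)) = 30 and h_3·M_3 + 2h_3·M_4 = 6(S'(6) - Δ_3) = 18.
Hence M_0 = 103/28, M_1 = 317/14, M_2 = -89/4, M_3 = 5/14, M_4 = 247/28.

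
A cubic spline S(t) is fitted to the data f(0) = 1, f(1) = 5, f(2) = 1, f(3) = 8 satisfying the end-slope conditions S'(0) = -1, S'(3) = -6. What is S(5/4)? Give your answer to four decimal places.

4.0875

Let M_i = S''(x_i). Step sizes h_i = 1, 1, 1; slopes of the chords Δ_i = (y_(i+1) - y_i)/h_i = 4, -4, 7.
  1·M_0 + 4·M_1 + 1·M_2 = 6(Δ_1 - Δ_0) = -48
  1·M_1 + 4·M_2 + 1·M_3 = 6(Δ_2 - Δ_1) = 66
Clamped end conditions give two more equations: 2h_0·M_0 + h_0·M_1 = 6(Δ_0 - S'(0)) = 30 and h_2·M_2 + 2h_2·M_3 = 6(S'(3) - Δ_2) = -78.
Solving the tridiagonal system: M_0 = 442/15, M_1 = -434/15, M_2 = 574/15, M_3 = -872/15.
On [1, 2], S(t) = 5 - 11/15·(t - 1) - 217/15·(t - 1)² + 56/5·(t - 1)³.
With (t - 1) = 1/4: S(5/4) = 327/80.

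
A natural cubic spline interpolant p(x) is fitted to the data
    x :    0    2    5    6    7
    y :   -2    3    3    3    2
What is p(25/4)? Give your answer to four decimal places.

2.8440

Let M_i = p''(x_i). Step sizes h_i = 2, 3, 1, 1; slopes of the chords Δ_i = (y_(i+1) - y_i)/h_i = 5/2, 0, 0, -1.
  2·M_0 + 10·M_1 + 3·M_2 = 6(Δ_1 - Δ_0) = -15
  3·M_1 + 8·M_2 + 1·M_3 = 6(Δ_2 - Δ_1) = 0
  1·M_2 + 4·M_3 + 1·M_4 = 6(Δ_3 - Δ_2) = -6
Natural end conditions: M_0 = M_4 = 0.
Solving the tridiagonal system: M_0 = 0, M_1 = -483/274, M_2 = 120/137, M_3 = -471/274, M_4 = 0.
On [6, 7], p(x) = 3 - 117/274·(x - 6) - 471/548·(x - 6)² + 157/548·(x - 6)³.
With (x - 6) = 1/4: p(25/4) = 99745/35072.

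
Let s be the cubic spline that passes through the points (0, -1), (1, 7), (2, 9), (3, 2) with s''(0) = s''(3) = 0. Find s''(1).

With M_i denoting the second derivative at x_i, h_i = 1, 1, 1, and Δ_i = (y_(i+1) − y_i)/h_i = 8, 2, -7:
  1·M_0 + 4·M_1 + 1·M_2 = 6(Δ_1 - Δ_0) = -36
  1·M_1 + 4·M_2 + 1·M_3 = 6(Δ_2 - Δ_1) = -54
Natural end conditions: M_0 = M_3 = 0.
Solving: M_0 = 0, M_1 = -6, M_2 = -12, M_3 = 0.

-6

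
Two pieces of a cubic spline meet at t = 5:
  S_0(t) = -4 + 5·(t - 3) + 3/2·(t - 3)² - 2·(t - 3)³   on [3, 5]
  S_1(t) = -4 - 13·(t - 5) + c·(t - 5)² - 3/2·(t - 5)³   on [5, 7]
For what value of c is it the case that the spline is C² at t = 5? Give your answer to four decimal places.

-10.5000

S_0''(t) = 3 - 12·(t - 3), so S_0''(5) = -21. On the right, S_1''(5) = 2c, so c = -21/2.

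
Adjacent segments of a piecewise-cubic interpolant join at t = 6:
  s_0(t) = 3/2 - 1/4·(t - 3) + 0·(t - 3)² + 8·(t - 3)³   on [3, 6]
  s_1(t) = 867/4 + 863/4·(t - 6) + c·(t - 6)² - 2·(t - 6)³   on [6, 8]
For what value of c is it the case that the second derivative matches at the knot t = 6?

72

s_0''(t) = 0 + 48·(t - 3), so s_0''(6) = 144. On the right, s_1''(6) = 2c, so c = 72.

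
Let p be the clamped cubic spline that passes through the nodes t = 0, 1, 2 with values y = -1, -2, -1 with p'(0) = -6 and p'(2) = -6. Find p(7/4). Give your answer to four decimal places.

With M_i denoting the second derivative at x_i, h_i = 1, 1, and Δ_i = (y_(i+1) − y_i)/h_i = -1, 1:
  1·M_0 + 4·M_1 + 1·M_2 = 6(Δ_1 - Δ_0) = 12
Clamped end conditions give two more equations: 2h_0·M_0 + h_0·M_1 = 6(Δ_0 - p'(0)) = 30 and h_1·M_1 + 2h_1·M_2 = 6(p'(2) - Δ_1) = -42.
Solving the tridiagonal system: M_0 = 12, M_1 = 6, M_2 = -24.
On [1, 2], p(t) = -2 + 3·(t - 1) + 3·(t - 1)² - 5·(t - 1)³.
With (t - 1) = 3/4: p(7/4) = -11/64.

-0.1719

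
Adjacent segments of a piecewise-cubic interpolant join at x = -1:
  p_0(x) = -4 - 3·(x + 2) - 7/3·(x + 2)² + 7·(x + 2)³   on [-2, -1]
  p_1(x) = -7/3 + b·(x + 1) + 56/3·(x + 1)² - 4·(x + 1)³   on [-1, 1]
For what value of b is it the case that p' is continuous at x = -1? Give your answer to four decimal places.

13.3333

p_0'(x) = -3 - 14/3·(x + 2) + 21·(x + 2)², so p_0'(-1) = 40/3. On the right, p_1'(-1) = b, so b = 40/3.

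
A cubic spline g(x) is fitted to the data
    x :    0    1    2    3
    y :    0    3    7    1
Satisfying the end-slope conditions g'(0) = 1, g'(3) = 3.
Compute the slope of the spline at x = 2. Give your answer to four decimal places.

With M_i denoting the second derivative at x_i, h_i = 1, 1, 1, and Δ_i = (y_(i+1) − y_i)/h_i = 3, 4, -6:
  1·M_0 + 4·M_1 + 1·M_2 = 6(Δ_1 - Δ_0) = 6
  1·M_1 + 4·M_2 + 1·M_3 = 6(Δ_2 - Δ_1) = -60
Clamped end conditions give two more equations: 2h_0·M_0 + h_0·M_1 = 6(Δ_0 - g'(0)) = 12 and h_2·M_2 + 2h_2·M_3 = 6(g'(3) - Δ_2) = 54.
Hence M_0 = 32/15, M_1 = 116/15, M_2 = -406/15, M_3 = 608/15.
On [2, 3], g'(x) = b_2 + 2c_2·(x - 2) + 3d_2·(x - 2)² with b_2 = Δ_2 - h_2(2M_2 + M_3)/6 = -56/15, c_2 = M_2/2 = -203/15, d_2 = (M_3 - M_2)/(6h_2) = 169/15. So g'(2) = -56/15.

-3.7333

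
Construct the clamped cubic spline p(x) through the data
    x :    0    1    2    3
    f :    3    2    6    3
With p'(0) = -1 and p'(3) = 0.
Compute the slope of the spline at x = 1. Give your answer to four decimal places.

With M_i denoting the second derivative at x_i, h_i = 1, 1, 1, and Δ_i = (y_(i+1) − y_i)/h_i = -1, 4, -3:
  1·M_0 + 4·M_1 + 1·M_2 = 6(Δ_1 - Δ_0) = 30
  1·M_1 + 4·M_2 + 1·M_3 = 6(Δ_2 - Δ_1) = -42
Clamped end conditions give two more equations: 2h_0·M_0 + h_0·M_1 = 6(Δ_0 - p'(0)) = 0 and h_2·M_2 + 2h_2·M_3 = 6(p'(3) - Δ_2) = 18.
Solving: M_0 = -104/15, M_1 = 208/15, M_2 = -278/15, M_3 = 274/15.
On [1, 2], p'(x) = b_1 + 2c_1·(x - 1) + 3d_1·(x - 1)² with b_1 = Δ_1 - h_1(2M_1 + M_2)/6 = 37/15, c_1 = M_1/2 = 104/15, d_1 = (M_2 - M_1)/(6h_1) = -27/5. So p'(1) = 37/15.

2.4667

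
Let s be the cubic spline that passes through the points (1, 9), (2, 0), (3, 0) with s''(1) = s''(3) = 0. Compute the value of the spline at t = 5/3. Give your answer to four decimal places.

2.1667

Write M_i for s''(x_i). With h_i = 1, 1 and divided differences Δ_i = -9, 0, the continuity of s' gives the tridiagonal system
  1·M_0 + 4·M_1 + 1·M_2 = 6(Δ_1 - Δ_0) = 54
Natural end conditions: M_0 = M_2 = 0.
Solving: M_0 = 0, M_1 = 27/2, M_2 = 0.
On [1, 2], s(t) = 9 - 45/4·(t - 1) + 0·(t - 1)² + 9/4·(t - 1)³.
With (t - 1) = 2/3: s(5/3) = 13/6.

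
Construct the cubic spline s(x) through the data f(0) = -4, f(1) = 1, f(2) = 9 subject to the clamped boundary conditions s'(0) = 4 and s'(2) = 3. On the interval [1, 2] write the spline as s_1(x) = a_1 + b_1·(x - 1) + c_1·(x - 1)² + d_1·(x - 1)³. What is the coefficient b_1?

8

Let σ_i = s''(x_i). Step sizes h_i = 1, 1; slopes of the chords Δ_i = (y_(i+1) - y_i)/h_i = 5, 8.
  1·σ_0 + 4·σ_1 + 1·σ_2 = 6(Δ_1 - Δ_0) = 18
Clamped end conditions give two more equations: 2h_0·σ_0 + h_0·σ_1 = 6(Δ_0 - s'(0)) = 6 and h_1·σ_1 + 2h_1·σ_2 = 6(s'(2) - Δ_1) = -30.
Solving: σ_0 = -2, σ_1 = 10, σ_2 = -20.
On [1, 2], with s_1(x) = a_1 + b_1·(x - 1) + c_1·(x - 1)² + d_1·(x - 1)³: c_1 = σ_1/2 = 5, d_1 = (σ_2 - σ_1)/(6h_1) = -5, b_1 = Δ_1 - h_1(2σ_1 + σ_2)/6 = 8.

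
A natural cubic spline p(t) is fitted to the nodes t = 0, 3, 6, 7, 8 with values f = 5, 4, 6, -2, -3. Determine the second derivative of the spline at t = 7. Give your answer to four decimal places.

Let m_i = p''(x_i). Step sizes h_i = 3, 3, 1, 1; slopes of the chords Δ_i = (y_(i+1) - y_i)/h_i = -1/3, 2/3, -8, -1.
  3·m_0 + 12·m_1 + 3·m_2 = 6(Δ_1 - Δ_0) = 6
  3·m_1 + 8·m_2 + 1·m_3 = 6(Δ_2 - Δ_1) = -52
  1·m_2 + 4·m_3 + 1·m_4 = 6(Δ_3 - Δ_2) = 42
Natural end conditions: m_0 = m_4 = 0.
Hence m_0 = 0, m_1 = 39/14, m_2 = -64/7, m_3 = 179/14, m_4 = 0.

12.7857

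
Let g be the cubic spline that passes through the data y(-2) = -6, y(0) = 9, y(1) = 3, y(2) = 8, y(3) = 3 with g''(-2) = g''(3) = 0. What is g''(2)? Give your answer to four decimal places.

Write σ_i for g''(x_i). With h_i = 2, 1, 1, 1 and divided differences Δ_i = 15/2, -6, 5, -5, the continuity of g' gives the tridiagonal system
  2·σ_0 + 6·σ_1 + 1·σ_2 = 6(Δ_1 - Δ_0) = -81
  1·σ_1 + 4·σ_2 + 1·σ_3 = 6(Δ_2 - Δ_1) = 66
  1·σ_2 + 4·σ_3 + 1·σ_4 = 6(Δ_3 - Δ_2) = -60
Natural end conditions: σ_0 = σ_4 = 0.
Hence σ_0 = 0, σ_1 = -1539/86, σ_2 = 1134/43, σ_3 = -1857/86, σ_4 = 0.

-21.5930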